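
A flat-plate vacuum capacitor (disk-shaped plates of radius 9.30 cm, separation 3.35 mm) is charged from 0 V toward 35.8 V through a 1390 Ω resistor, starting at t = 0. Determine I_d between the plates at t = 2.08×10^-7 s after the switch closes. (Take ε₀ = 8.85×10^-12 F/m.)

3.20×10^-3 A

With C = ε₀A/d = (8.85×10^-12)(0.02717)/(3.35×10^-3) = 7.178×10^-11 F, the time constant is τ = RC = 9.977×10^-8 s, so t/τ = 2.085 and e^(−t/τ) = 0.1243.
I_d = I_cond = (V₀/R) e^(−t/τ) = (0.02576)(0.1243) = 3.20×10^-3 A.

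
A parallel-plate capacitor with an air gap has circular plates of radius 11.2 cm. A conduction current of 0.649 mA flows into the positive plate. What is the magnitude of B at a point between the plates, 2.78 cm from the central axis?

Between the plates the displacement current equals the wire current: I_d = 0.649 mA = 6.49×10^-4 A.
An Ampèrian loop of radius r encloses a fraction (r/R)² of I_d. Then B·2πr = μ₀ I_d (r/R)², giving B = μ₀ I_d r/(2πR²) = 2.88×10^-10 T.

2.88×10^-10 T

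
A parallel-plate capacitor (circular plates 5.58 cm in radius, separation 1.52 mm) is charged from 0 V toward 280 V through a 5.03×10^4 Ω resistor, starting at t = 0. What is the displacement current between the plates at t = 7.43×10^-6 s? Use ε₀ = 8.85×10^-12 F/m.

4.16×10^-4 A

With C = ε₀A/d = (8.85×10^-12)(9.782×10^-3)/(1.52×10^-3) = 5.695×10^-11 F, the time constant is τ = RC = 2.865×10^-6 s, so t/τ = 2.593 and e^(−t/τ) = 0.07480.
I_d = I_cond = (V₀/R) e^(−t/τ) = (5.567×10^-3)(0.07480) = 4.16×10^-4 A.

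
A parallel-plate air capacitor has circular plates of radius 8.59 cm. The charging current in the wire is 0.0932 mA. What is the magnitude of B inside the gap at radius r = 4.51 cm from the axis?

No conduction current crosses the gap, so I_d there equals the 9.32×10^-5 A in the leads.
∮B·dl = μ₀ I_d,enc with I_d,enc = I_d r²/R² = 2.569×10^-5 A; so B = μ₀ I_d,enc/(2πr) = 1.14×10^-10 T.

1.14×10^-10 T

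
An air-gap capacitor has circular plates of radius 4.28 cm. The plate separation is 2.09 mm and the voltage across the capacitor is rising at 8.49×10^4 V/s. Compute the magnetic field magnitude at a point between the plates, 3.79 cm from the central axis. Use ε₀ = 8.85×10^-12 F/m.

8.56×10^-12 T

dE/dt = (dV/dt)/d = 4.062×10^7 V/(m·s); I_d = ε₀(πR²)(dE/dt) = (8.85×10^-12)(5.755×10^-3)(4.062×10^7) = 2.069×10^-6 A.
For r < R the Ampère–Maxwell law gives B(2πr) = μ₀ I_d (r²/R²), so B = μ₀ I_d r/(2πR²) = (4π×10^-7)(2.069×10^-6)(0.0379)/(2π·0.0428²) = 8.56×10^-12 T.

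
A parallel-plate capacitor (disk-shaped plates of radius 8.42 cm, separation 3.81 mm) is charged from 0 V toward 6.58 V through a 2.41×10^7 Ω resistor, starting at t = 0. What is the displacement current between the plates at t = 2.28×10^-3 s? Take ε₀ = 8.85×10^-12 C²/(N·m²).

4.39×10^-8 A

C = ε₀A/d = (8.85×10^-12)(0.02227)/(3.81×10^-3) = 5.173×10^-11 F, so τ = RC = 1.247×10^-3 s.
The conduction current is I(t) = (V₀/R) e^(−t/τ), and the displacement current between the plates equals it.
t/τ = 1.828; I_d = (6.58/2.41×10^7) · e^(−1.828) = (2.730×10^-7)(0.1607) = 4.39×10^-8 A.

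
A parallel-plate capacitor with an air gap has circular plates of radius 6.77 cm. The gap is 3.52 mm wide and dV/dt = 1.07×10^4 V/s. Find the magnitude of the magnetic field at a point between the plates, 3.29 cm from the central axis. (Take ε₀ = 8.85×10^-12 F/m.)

dE/dt = (dV/dt)/d = 3.040×10^6 V/(m·s); I_d = ε₀(πR²)(dE/dt) = (8.85×10^-12)(0.01440)(3.040×10^6) = 3.874×10^-7 A.
∮B·dl = μ₀ I_d,enc with I_d,enc = I_d r²/R² = 9.149×10^-8 A; so B = μ₀ I_d,enc/(2πr) = 5.56×10^-13 T.

5.56×10^-13 T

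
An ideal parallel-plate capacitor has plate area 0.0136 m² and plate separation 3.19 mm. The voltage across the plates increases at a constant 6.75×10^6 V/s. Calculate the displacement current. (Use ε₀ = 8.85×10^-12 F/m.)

E = V/d so dE/dt = (dV/dt)/d = 2.116×10^9 V/(m·s), and I_d = ε₀ A dE/dt = (8.85×10^-12)(0.0136)(2.116×10^9) = 2.55×10^-4 A.

2.55×10^-4 A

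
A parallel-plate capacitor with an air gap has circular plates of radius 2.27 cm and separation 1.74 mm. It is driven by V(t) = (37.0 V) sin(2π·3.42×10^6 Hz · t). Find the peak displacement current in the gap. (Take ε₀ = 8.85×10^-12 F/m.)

C = ε₀A/d = (8.85×10^-12)(1.619×10^-3)/(1.74×10^-3) = 8.235×10^-12 F; ω = 2πf = 2.149×10^7 rad/s.
I_d = C dV/dt, so |I_d|_max = C V₀ ω = (8.235×10^-12)(37.0)(2.149×10^7) = 6.55×10^-3 A.

6.55×10^-3 A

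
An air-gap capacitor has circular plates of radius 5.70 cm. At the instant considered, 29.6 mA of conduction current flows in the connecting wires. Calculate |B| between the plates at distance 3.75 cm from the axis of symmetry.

Between the plates the displacement current equals the wire current: I_d = 29.6 mA = 0.0296 A.
For r < R the Ampère–Maxwell law gives B(2πr) = μ₀ I_d (r²/R²), so B = μ₀ I_d r/(2πR²) = (4π×10^-7)(0.0296)(0.0375)/(2π·0.0570²) = 6.83×10^-8 T.

6.83×10^-8 T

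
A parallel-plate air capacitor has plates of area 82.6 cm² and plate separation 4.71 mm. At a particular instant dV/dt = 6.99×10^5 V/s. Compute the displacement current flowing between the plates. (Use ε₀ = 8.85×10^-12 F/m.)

1.08×10^-5 A

The displacement current equals the charging current C dV/dt. With C = ε₀A/d = (8.85×10^-12)(8.26×10^-3)/(4.71×10^-3) = 1.552×10^-11 F, I_d = (1.552×10^-11)(6.99×10^5) = 1.08×10^-5 A.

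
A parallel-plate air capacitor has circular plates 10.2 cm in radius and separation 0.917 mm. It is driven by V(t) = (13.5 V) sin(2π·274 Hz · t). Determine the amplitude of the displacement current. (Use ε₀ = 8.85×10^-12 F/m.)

7.33×10^-6 A

(dE/dt)_max = V₀ω/d = 2.535×10^7 V/(m·s); ω = 2πf = 1722 rad/s.
I_d,max = ε₀ A (dE/dt)_max = (8.85×10^-12)(0.03269)(2.535×10^7) = 7.33×10^-6 A.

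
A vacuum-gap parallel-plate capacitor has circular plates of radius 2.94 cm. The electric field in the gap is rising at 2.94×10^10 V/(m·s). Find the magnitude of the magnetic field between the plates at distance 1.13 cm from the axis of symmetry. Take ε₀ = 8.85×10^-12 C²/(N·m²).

1.85×10^-9 T

Through the whole plate area (πR² = 2.715×10^-3 m²), I_d = ε₀ πR² dE/dt = 7.064×10^-4 A.
An Ampèrian loop of radius r encloses a fraction (r/R)² of I_d. Then B·2πr = μ₀ I_d (r/R)², giving B = μ₀ I_d r/(2πR²) = 1.85×10^-9 T.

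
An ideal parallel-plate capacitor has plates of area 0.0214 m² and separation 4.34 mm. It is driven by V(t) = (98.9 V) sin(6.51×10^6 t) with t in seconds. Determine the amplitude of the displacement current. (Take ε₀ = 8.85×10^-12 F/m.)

0.0281 A

C = ε₀A/d = (8.85×10^-12)(0.0214)/(4.34×10^-3) = 4.364×10^-11 F; ω = 6.51×10^6 rad/s.
I_d = C dV/dt, so |I_d|_max = C V₀ ω = (4.364×10^-11)(98.9)(6.51×10^6) = 0.0281 A.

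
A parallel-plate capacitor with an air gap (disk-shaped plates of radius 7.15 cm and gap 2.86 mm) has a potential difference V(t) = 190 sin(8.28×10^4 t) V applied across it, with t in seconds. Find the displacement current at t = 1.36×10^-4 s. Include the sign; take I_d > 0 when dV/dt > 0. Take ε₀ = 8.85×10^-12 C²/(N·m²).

2.05×10^-4 A

dV/dt = (190)(8.28×10^4)·cos(11.2608) = 4.124×10^6 V/s.
I_d = C dV/dt with C = ε₀A/d = (8.85×10^-12)(0.01606)/(2.86×10^-3) = 4.970×10^-11 F, so I_d = (4.970×10^-11)(4.124×10^6) = 2.05×10^-4 A.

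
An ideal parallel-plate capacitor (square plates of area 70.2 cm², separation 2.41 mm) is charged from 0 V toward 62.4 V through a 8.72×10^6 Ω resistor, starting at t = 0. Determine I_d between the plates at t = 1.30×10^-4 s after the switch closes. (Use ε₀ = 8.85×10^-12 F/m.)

4.01×10^-6 A

C = ε₀A/d = (8.85×10^-12)(7.02×10^-3)/(2.41×10^-3) = 2.578×10^-11 F, so τ = RC = 2.248×10^-4 s.
The conduction current is I(t) = (V₀/R) e^(−t/τ), and the displacement current between the plates equals it.
t/τ = 0.5783; I_d = (62.4/8.72×10^6) · e^(−0.5783) = (7.156×10^-6)(0.5609) = 4.01×10^-6 A.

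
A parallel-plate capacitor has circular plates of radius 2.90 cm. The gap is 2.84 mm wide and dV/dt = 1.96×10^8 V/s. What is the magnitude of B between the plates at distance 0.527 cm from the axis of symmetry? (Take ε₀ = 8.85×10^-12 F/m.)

I_d = C dV/dt with C = ε₀πR²/d = 8.233×10^-12 F, so I_d = (8.233×10^-12)(1.96×10^8) = 1.614×10^-3 A.
For r < R the Ampère–Maxwell law gives B(2πr) = μ₀ I_d (r²/R²), so B = μ₀ I_d r/(2πR²) = (4π×10^-7)(1.614×10^-3)(5.27×10^-3)/(2π·0.0290²) = 2.02×10^-9 T.

2.02×10^-9 T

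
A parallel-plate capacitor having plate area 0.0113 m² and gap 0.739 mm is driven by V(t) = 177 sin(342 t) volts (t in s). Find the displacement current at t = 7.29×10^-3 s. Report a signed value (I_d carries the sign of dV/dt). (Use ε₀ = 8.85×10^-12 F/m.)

dV/dt = (177)(342)·cos(2.49318) = -4.825×10^4 V/s.
I_d = C dV/dt with C = ε₀A/d = (8.85×10^-12)(0.0113)/(7.39×10^-4) = 1.353×10^-10 F, so I_d = (1.353×10^-10)(-4.825×10^4) = -6.53×10^-6 A.

-6.53×10^-6 A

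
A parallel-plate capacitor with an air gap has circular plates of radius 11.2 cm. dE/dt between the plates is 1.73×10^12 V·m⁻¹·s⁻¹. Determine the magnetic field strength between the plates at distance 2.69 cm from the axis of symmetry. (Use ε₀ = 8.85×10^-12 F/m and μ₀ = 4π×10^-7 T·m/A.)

2.59×10^-7 T

Through the whole plate area (πR² = 0.03941 m²), I_d = ε₀ πR² dE/dt = 0.6034 A.
∮B·dl = μ₀ I_d,enc with I_d,enc = I_d r²/R² = 0.03481 A; so B = μ₀ I_d,enc/(2πr) = 2.59×10^-7 T.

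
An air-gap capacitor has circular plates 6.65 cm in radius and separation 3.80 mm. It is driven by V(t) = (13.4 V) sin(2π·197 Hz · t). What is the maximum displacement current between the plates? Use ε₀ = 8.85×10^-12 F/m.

5.37×10^-7 A

(dE/dt)_max = V₀ω/d = 4.366×10^6 V/(m·s); ω = 2πf = 1238 rad/s.
I_d,max = ε₀ A (dE/dt)_max = (8.85×10^-12)(0.01389)(4.366×10^6) = 5.37×10^-7 A.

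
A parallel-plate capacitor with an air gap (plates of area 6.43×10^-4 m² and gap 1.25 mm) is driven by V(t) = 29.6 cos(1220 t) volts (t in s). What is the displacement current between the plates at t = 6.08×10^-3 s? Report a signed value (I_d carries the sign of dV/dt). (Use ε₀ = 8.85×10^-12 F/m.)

dV/dt = (29.6)(1220)·−sin(7.4176) = -3.273×10^4 V/s.
I_d = C dV/dt with C = ε₀A/d = (8.85×10^-12)(6.43×10^-4)/(1.25×10^-3) = 4.552×10^-12 F, so I_d = (4.552×10^-12)(-3.273×10^4) = -1.49×10^-7 A.

-1.49×10^-7 A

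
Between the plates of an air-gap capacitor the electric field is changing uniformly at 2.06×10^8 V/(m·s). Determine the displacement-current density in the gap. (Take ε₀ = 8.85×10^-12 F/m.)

J_d = ε₀ dE/dt = (8.85×10^-12)(2.06×10^8) = 1.82×10^-3 A/m².

1.82×10^-3 A/m²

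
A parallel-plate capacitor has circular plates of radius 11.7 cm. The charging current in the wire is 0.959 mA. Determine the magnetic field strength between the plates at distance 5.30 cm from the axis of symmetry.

By continuity the displacement current in the gap matches the conduction current: I_d = 9.59×10^-4 A.
For r < R the Ampère–Maxwell law gives B(2πr) = μ₀ I_d (r²/R²), so B = μ₀ I_d r/(2πR²) = (4π×10^-7)(9.59×10^-4)(0.0530)/(2π·0.117²) = 7.43×10^-10 T.

7.43×10^-10 T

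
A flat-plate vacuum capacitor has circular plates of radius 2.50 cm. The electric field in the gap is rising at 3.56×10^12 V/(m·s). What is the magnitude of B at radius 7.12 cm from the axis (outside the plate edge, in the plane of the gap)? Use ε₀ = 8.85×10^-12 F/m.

1.74×10^-7 T

Through the whole plate area (πR² = 1.963×10^-3 m²), I_d = ε₀ πR² dE/dt = 0.06185 A.
Outside the plates the loop encloses all of I_d, so B·2πr = μ₀ I_d and B = 1.74×10^-7 T.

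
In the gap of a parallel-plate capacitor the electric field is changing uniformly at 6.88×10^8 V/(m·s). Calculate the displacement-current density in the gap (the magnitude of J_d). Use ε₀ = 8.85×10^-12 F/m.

J_d = ε₀ dE/dt = (8.85×10^-12)(6.88×10^8) = 6.09×10^-3 A/m².

6.09×10^-3 A/m²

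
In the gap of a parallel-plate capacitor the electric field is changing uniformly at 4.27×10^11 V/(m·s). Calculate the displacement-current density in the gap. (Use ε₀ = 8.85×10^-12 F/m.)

J_d = ε₀ dE/dt = (8.85×10^-12)(4.27×10^11) = 3.78 A/m².

3.78 A/m²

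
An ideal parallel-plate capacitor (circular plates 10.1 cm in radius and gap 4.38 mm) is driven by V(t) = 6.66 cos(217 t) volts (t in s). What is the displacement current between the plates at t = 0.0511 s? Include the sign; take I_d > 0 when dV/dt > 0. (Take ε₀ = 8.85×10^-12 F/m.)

dV/dt = (6.66)(217)·−sin(11.0887) = 1439 V/s.
I_d = C dV/dt with C = ε₀A/d = (8.85×10^-12)(0.03205)/(4.38×10^-3) = 6.476×10^-11 F, so I_d = (6.476×10^-11)(1439) = 9.32×10^-8 A.

9.32×10^-8 A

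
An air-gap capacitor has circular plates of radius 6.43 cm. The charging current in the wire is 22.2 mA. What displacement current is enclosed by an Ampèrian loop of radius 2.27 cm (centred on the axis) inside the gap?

2.77×10^-3 A

Between the plates the displacement current equals the wire current: I_d = 22.2 mA = 0.0222 A.
Through an area πr² the displacement current is I_d·(πr²/πR²) = I_d (r/R)² = 2.77×10^-3 A.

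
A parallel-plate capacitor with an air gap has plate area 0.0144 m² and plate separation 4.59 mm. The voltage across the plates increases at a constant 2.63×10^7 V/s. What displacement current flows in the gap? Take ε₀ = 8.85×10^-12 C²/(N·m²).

C = ε₀A/d = (8.85×10^-12)(0.0144)/(4.59×10^-3) = 2.776×10^-11 F.
I_d = C dV/dt = (2.776×10^-11)(2.63×10^7) = 7.30×10^-4 A.

7.30×10^-4 A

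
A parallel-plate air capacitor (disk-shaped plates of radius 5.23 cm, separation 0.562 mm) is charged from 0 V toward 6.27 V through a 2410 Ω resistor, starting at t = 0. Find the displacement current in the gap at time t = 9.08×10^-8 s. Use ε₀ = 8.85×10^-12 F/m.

1.97×10^-3 A

C = ε₀A/d = (8.85×10^-12)(8.593×10^-3)/(5.62×10^-4) = 1.353×10^-10 F, so τ = RC = 3.261×10^-7 s.
The conduction current is I(t) = (V₀/R) e^(−t/τ), and the displacement current between the plates equals it.
t/τ = 0.2784; I_d = (6.27/2410) · e^(−0.2784) = (2.602×10^-3)(0.7570) = 1.97×10^-3 A.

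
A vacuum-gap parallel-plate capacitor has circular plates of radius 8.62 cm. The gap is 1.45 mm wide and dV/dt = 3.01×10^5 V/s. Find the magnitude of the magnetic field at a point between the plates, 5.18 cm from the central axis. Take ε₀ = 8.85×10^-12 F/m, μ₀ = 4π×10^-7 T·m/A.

5.98×10^-11 T

dE/dt = (dV/dt)/d = 2.076×10^8 V/(m·s); I_d = ε₀(πR²)(dE/dt) = (8.85×10^-12)(0.02334)(2.076×10^8) = 4.288×10^-5 A.
∮B·dl = μ₀ I_d,enc with I_d,enc = I_d r²/R² = 1.548×10^-5 A; so B = μ₀ I_d,enc/(2πr) = 5.98×10^-11 T.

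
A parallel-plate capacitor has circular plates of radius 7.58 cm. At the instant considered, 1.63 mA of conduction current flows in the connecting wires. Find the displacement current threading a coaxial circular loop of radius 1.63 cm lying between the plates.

No conduction current crosses the gap, so I_d there equals the 1.63×10^-3 A in the leads.
Since J_d is uniform, the enclosed fraction is (r/R)² = 0.04624, giving I_d,enc = 7.54×10^-5 A.

7.54×10^-5 A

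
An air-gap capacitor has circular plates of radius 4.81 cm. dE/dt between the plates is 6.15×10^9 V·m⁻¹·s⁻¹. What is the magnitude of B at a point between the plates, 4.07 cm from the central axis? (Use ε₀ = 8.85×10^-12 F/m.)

I_d = ε₀ dΦ_E/dt = ε₀ πR² (dE/dt) = (8.85×10^-12)(7.268×10^-3)(6.15×10^9) = 3.956×10^-4 A through the full plate area.
An Ampèrian loop of radius r encloses a fraction (r/R)² of I_d. Then B·2πr = μ₀ I_d (r/R)², giving B = μ₀ I_d r/(2πR²) = 1.39×10^-9 T.

1.39×10^-9 T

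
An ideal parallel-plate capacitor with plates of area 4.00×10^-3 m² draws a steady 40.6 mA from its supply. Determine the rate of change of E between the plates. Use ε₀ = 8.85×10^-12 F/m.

By continuity, I_d in the gap equals the 40.6 mA flowing in the wire.
Inverting I_d = ε₀ A dE/dt gives dE/dt = 0.0406 / (8.85×10^-12 · 4.00×10^-3) = 1.15×10^12 V/(m·s).

1.15×10^12 V/(m·s)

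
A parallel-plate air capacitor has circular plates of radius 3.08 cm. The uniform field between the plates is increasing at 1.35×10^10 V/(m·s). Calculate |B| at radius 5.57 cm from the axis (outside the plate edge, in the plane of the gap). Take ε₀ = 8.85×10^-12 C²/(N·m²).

Through the whole plate area (πR² = 2.980×10^-3 m²), I_d = ε₀ πR² dE/dt = 3.560×10^-4 A.
For r ≥ R the full I_d is enclosed: B = μ₀ I_d/(2πr) = (4π×10^-7)(3.560×10^-4)/(2π·0.0557) = 1.28×10^-9 T.

1.28×10^-9 T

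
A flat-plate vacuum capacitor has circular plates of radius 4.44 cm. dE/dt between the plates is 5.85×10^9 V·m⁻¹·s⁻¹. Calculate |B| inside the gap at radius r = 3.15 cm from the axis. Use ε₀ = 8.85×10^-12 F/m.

1.02×10^-9 T

Total displacement current: I_d = ε₀(πR²)(dE/dt) = (8.85×10^-12)(6.193×10^-3)(5.85×10^9) = 3.206×10^-4 A.
An Ampèrian loop of radius r encloses a fraction (r/R)² of I_d. Then B·2πr = μ₀ I_d (r/R)², giving B = μ₀ I_d r/(2πR²) = 1.02×10^-9 T.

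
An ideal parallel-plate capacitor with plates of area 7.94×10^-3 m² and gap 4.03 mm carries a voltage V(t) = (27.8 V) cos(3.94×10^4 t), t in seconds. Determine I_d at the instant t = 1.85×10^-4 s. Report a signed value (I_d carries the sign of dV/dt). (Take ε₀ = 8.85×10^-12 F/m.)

dE/dt = (V₀ω/d)·−sin(ωt) with ωt = 7.289 rad: (27.8)(3.94×10^4)(-0.8446)/(4.03×10^-3) = -2.296×10^8 V/(m·s).
I_d = ε₀ A dE/dt = (8.85×10^-12)(7.94×10^-3)(-2.296×10^8) = -1.61×10^-5 A.

-1.61×10^-5 A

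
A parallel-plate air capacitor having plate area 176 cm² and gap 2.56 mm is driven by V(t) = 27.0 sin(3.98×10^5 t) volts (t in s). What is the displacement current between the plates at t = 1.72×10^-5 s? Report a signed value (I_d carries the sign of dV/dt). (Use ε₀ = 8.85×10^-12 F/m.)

C = ε₀A/d = (8.85×10^-12)(0.0176)/(2.56×10^-3) = 6.084×10^-11 F. dV/dt = V₀ω·cos(ωt); at ωt = 6.8456 rad this factor is 0.8460.
I_d = C dV/dt = (6.084×10^-11)(27.0)(3.98×10^5)(0.8460) = 5.53×10^-4 A.

5.53×10^-4 A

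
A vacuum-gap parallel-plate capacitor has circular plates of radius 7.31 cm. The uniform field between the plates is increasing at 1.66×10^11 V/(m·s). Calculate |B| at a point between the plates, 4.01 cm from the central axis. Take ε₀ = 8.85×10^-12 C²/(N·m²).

3.70×10^-8 T

Total displacement current: I_d = ε₀(πR²)(dE/dt) = (8.85×10^-12)(0.01679)(1.66×10^11) = 0.02467 A.
∮B·dl = μ₀ I_d,enc with I_d,enc = I_d r²/R² = 7.424×10^-3 A; so B = μ₀ I_d,enc/(2πr) = 3.70×10^-8 T.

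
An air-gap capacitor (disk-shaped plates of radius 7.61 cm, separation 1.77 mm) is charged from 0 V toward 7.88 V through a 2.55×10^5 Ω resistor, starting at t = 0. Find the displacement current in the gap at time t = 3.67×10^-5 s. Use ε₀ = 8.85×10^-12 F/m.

With C = ε₀A/d = (8.85×10^-12)(0.01819)/(1.77×10^-3) = 9.095×10^-11 F, the time constant is τ = RC = 2.319×10^-5 s, so t/τ = 1.583 and e^(−t/τ) = 0.2054.
I_d = I_cond = (V₀/R) e^(−t/τ) = (3.090×10^-5)(0.2054) = 6.35×10^-6 A.

6.35×10^-6 A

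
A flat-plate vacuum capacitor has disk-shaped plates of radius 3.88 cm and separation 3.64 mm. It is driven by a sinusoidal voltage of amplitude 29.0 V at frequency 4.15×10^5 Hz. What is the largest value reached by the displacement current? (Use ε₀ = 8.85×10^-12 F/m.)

C = ε₀A/d = (8.85×10^-12)(4.729×10^-3)/(3.64×10^-3) = 1.150×10^-11 F; ω = 2πf = 2.608×10^6 rad/s.
I_d = C dV/dt, so |I_d|_max = C V₀ ω = (1.150×10^-11)(29.0)(2.608×10^6) = 8.70×10^-4 A.

8.70×10^-4 A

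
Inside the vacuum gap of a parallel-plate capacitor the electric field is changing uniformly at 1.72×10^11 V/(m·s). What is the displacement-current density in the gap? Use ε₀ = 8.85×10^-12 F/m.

1.52 A/m²

J_d = ε₀ ∂E/∂t, so J_d = 1.52 A/m².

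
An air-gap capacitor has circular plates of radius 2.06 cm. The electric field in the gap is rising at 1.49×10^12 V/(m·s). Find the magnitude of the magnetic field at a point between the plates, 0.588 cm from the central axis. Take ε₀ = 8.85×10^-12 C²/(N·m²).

Total displacement current: I_d = ε₀(πR²)(dE/dt) = (8.85×10^-12)(1.333×10^-3)(1.49×10^12) = 0.01758 A.
∮B·dl = μ₀ I_d,enc with I_d,enc = I_d r²/R² = 1.432×10^-3 A; so B = μ₀ I_d,enc/(2πr) = 4.87×10^-8 T.

4.87×10^-8 T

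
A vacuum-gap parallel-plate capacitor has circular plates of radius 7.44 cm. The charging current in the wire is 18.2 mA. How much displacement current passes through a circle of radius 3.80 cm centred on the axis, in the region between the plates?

By continuity the displacement current in the gap matches the conduction current: I_d = 0.0182 A.
Through an area πr² the displacement current is I_d·(πr²/πR²) = I_d (r/R)² = 4.75×10^-3 A.

4.75×10^-3 A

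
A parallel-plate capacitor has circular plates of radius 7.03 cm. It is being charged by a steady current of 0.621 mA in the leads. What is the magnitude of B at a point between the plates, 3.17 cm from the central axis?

By continuity the displacement current in the gap matches the conduction current: I_d = 6.21×10^-4 A.
∮B·dl = μ₀ I_d,enc with I_d,enc = I_d r²/R² = 1.263×10^-4 A; so B = μ₀ I_d,enc/(2πr) = 7.97×10^-10 T.

7.97×10^-10 T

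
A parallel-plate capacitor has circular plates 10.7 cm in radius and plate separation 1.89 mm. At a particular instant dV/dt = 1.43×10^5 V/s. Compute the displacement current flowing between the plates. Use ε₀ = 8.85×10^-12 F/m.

C = ε₀A/d = (8.85×10^-12)(0.03597)/(1.89×10^-3) = 1.684×10^-10 F.
I_d = C dV/dt = (1.684×10^-10)(1.43×10^5) = 2.41×10^-5 A.

2.41×10^-5 A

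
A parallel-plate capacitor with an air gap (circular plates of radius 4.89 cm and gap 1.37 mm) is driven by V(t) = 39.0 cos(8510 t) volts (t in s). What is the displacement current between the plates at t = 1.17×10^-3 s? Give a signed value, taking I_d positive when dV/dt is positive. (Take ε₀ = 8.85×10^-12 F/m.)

8.17×10^-6 A

dV/dt = (39.0)(8510)·−sin(9.9567) = 1.683×10^5 V/s.
I_d = C dV/dt with C = ε₀A/d = (8.85×10^-12)(7.512×10^-3)/(1.37×10^-3) = 4.853×10^-11 F, so I_d = (4.853×10^-11)(1.683×10^5) = 8.17×10^-6 A.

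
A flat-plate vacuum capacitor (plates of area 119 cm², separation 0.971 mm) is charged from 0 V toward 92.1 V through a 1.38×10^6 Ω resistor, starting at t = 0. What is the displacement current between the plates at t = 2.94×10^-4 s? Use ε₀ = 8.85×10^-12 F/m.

9.36×10^-6 A

C = ε₀A/d = (8.85×10^-12)(0.0119)/(9.71×10^-4) = 1.085×10^-10 F and τ = RC = 1.497×10^-4 s. I_d in the gap equals the RC charging current.
I_d(t) = (V₀/R) e^(−t/τ) = 6.674×10^-5 · e^(−1.964) = 9.36×10^-6 A.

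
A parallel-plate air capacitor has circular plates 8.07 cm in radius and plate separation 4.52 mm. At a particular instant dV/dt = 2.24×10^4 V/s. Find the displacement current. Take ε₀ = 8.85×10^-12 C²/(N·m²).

The field between the plates is E = V/d, so dE/dt = (2.24×10^4)/(4.52×10^-3 m) = 4.956×10^6 V/(m·s).
I_d = ε₀ A (dE/dt) = (8.85×10^-12)(0.02046)(4.956×10^6) = 8.97×10^-7 A.

8.97×10^-7 A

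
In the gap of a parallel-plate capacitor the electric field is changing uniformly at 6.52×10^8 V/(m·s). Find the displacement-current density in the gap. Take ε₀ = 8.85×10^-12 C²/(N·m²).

The displacement-current density is ε₀ ∂E/∂t = (8.85×10^-12)(6.52×10^8) = 5.77×10^-3 A/m².

5.77×10^-3 A/m²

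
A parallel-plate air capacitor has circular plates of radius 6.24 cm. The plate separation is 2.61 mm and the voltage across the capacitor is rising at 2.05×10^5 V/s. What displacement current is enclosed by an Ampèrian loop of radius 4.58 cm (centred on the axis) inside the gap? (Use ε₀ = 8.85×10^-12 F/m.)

4.58×10^-6 A

With E = V/d, dE/dt = 7.854×10^7 V/(m·s) and πR² = 0.01223 m², giving I_d = ε₀ πR² dE/dt = 8.501×10^-6 A.
Through an area πr² the displacement current is I_d·(πr²/πR²) = I_d (r/R)² = 4.58×10^-6 A.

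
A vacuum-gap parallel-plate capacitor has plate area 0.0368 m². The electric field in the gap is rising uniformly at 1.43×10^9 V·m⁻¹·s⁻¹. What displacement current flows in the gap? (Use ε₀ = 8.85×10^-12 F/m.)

The displacement current is ε₀ times dΦ_E/dt = ε₀ A dE/dt = (8.85×10^-12)(0.0368)(1.43×10^9) = 4.66×10^-4 A.

4.66×10^-4 A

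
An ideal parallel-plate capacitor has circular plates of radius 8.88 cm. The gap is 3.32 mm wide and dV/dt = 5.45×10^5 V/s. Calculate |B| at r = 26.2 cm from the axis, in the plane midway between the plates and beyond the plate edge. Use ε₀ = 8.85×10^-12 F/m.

2.75×10^-11 T

dE/dt = (dV/dt)/d = 1.642×10^8 V/(m·s); I_d = ε₀(πR²)(dE/dt) = (8.85×10^-12)(0.02477)(1.642×10^8) = 3.600×10^-5 A.
Outside the plates the loop encloses all of I_d, so B·2πr = μ₀ I_d and B = 2.75×10^-11 T.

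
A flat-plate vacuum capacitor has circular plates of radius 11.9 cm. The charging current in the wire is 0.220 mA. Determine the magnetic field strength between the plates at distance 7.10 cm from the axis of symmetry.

No conduction current crosses the gap, so I_d there equals the 2.20×10^-4 A in the leads.
For r < R the Ampère–Maxwell law gives B(2πr) = μ₀ I_d (r²/R²), so B = μ₀ I_d r/(2πR²) = (4π×10^-7)(2.20×10^-4)(0.0710)/(2π·0.119²) = 2.21×10^-10 T.

2.21×10^-10 T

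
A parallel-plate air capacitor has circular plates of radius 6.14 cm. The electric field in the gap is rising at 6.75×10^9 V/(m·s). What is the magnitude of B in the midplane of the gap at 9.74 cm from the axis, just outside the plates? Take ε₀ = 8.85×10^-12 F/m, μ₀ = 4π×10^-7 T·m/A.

1.45×10^-9 T

Through the whole plate area (πR² = 0.01184 m²), I_d = ε₀ πR² dE/dt = 7.073×10^-4 A.
For r ≥ R the full I_d is enclosed: B = μ₀ I_d/(2πr) = (4π×10^-7)(7.073×10^-4)/(2π·0.0974) = 1.45×10^-9 T.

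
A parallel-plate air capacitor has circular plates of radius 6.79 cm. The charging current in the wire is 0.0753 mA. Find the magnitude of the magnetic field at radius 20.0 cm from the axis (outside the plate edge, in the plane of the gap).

Between the plates the displacement current equals the wire current: I_d = 0.0753 mA = 7.53×10^-5 A.
With r > R the enclosed displacement current is the full I_d; B = μ₀ I_d / (2πr) = 7.53×10^-11 T.

7.53×10^-11 T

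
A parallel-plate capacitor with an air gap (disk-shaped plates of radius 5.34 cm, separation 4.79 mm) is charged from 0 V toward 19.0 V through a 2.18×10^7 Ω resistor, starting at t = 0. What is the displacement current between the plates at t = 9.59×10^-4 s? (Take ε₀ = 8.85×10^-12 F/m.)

With C = ε₀A/d = (8.85×10^-12)(8.958×10^-3)/(4.79×10^-3) = 1.655×10^-11 F, the time constant is τ = RC = 3.608×10^-4 s, so t/τ = 2.658 and e^(−t/τ) = 0.07009.
I_d = I_cond = (V₀/R) e^(−t/τ) = (8.716×10^-7)(0.07009) = 6.11×10^-8 A.

6.11×10^-8 A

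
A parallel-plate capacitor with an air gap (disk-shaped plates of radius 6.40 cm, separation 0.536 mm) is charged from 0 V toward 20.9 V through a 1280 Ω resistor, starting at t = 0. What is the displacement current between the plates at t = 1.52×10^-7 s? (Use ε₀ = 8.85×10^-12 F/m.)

9.34×10^-3 A

With C = ε₀A/d = (8.85×10^-12)(0.01287)/(5.36×10^-4) = 2.125×10^-10 F, the time constant is τ = RC = 2.720×10^-7 s, so t/τ = 0.5588 and e^(−t/τ) = 0.5719.
I_d = I_cond = (V₀/R) e^(−t/τ) = (0.01633)(0.5719) = 9.34×10^-3 A.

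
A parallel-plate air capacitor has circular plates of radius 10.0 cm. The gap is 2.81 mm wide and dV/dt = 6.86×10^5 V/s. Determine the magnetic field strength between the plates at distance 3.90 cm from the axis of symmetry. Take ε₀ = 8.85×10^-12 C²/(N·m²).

With E = V/d, dE/dt = 2.441×10^8 V/(m·s) and πR² = 0.03142 m², giving I_d = ε₀ πR² dE/dt = 6.788×10^-5 A.
An Ampèrian loop of radius r encloses a fraction (r/R)² of I_d. Then B·2πr = μ₀ I_d (r/R)², giving B = μ₀ I_d r/(2πR²) = 5.29×10^-11 T.

5.29×10^-11 T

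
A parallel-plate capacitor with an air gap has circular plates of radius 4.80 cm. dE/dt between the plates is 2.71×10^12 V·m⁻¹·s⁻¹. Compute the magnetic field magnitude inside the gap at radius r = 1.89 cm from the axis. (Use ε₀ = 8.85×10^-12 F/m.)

2.85×10^-7 T

Total displacement current: I_d = ε₀(πR²)(dE/dt) = (8.85×10^-12)(7.238×10^-3)(2.71×10^12) = 0.1736 A.
For r < R the Ampère–Maxwell law gives B(2πr) = μ₀ I_d (r²/R²), so B = μ₀ I_d r/(2πR²) = (4π×10^-7)(0.1736)(0.0189)/(2π·0.0480²) = 2.85×10^-7 T.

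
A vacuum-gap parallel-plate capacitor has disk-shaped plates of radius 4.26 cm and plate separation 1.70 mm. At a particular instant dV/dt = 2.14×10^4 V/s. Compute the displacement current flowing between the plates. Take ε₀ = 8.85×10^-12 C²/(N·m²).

The field between the plates is E = V/d, so dE/dt = (2.14×10^4)/(1.70×10^-3 m) = 1.259×10^7 V/(m·s).
I_d = ε₀ A (dE/dt) = (8.85×10^-12)(5.701×10^-3)(1.259×10^7) = 6.35×10^-7 A.

6.35×10^-7 A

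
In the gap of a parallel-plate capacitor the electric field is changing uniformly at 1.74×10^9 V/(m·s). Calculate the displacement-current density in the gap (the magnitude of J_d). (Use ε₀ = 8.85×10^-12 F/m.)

0.0154 A/m²

J_d = ε₀ dE/dt = (8.85×10^-12)(1.74×10^9) = 0.0154 A/m².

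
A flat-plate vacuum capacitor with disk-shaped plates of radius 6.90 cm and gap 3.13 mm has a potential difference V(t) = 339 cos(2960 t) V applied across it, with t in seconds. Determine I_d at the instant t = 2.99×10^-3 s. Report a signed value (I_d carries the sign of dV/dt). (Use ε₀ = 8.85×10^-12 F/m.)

dE/dt = (V₀ω/d)·−sin(ωt) with ωt = 8.8504 rad: (339)(2960)(-0.5433)/(3.13×10^-3) = -1.742×10^8 V/(m·s).
I_d = ε₀ A dE/dt = (8.85×10^-12)(0.01496)(-1.742×10^8) = -2.31×10^-5 A.

-2.31×10^-5 A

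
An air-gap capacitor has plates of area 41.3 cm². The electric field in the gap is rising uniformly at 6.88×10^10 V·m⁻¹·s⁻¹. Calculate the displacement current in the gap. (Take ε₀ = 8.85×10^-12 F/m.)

With a uniform field, Φ_E = EA, so I_d = ε₀ A dE/dt = 2.51×10^-3 A.

2.51×10^-3 A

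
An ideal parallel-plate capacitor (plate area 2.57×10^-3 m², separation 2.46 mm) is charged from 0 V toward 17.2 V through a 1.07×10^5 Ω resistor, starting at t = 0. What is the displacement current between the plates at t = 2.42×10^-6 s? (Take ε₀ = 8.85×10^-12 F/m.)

C = ε₀A/d = (8.85×10^-12)(2.57×10^-3)/(2.46×10^-3) = 9.246×10^-12 F, so τ = RC = 9.893×10^-7 s.
The conduction current is I(t) = (V₀/R) e^(−t/τ), and the displacement current between the plates equals it.
t/τ = 2.446; I_d = (17.2/1.07×10^5) · e^(−2.446) = (1.607×10^-4)(0.08664) = 1.39×10^-5 A.

1.39×10^-5 A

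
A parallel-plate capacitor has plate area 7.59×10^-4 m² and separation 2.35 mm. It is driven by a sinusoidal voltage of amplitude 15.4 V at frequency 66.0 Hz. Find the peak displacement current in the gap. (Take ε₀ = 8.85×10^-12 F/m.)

1.83×10^-8 A

The displacement current equals the conduction current C dV/dt, which peaks at C V₀ ω.
With C = ε₀A/d = (8.85×10^-12)(7.59×10^-4)/(2.35×10^-3) = 2.858×10^-12 F and ω = 2πf = 414.7 rad/s, I_d,max = (2.858×10^-12)(15.4)(414.7) = 1.83×10^-8 A.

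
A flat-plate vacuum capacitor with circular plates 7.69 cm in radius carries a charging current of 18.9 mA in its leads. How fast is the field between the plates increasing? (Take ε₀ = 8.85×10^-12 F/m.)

Charge continuity gives I_d = I = 0.0189 A between the plates.
Since I_d = ε₀ A dE/dt, dE/dt = I_d/(ε₀A) = (0.0189)/((8.85×10^-12)(0.01858)) = 1.15×10^11 V/(m·s).

1.15×10^11 V/(m·s)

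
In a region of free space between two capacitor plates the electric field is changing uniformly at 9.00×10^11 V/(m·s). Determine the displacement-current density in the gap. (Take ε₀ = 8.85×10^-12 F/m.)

J_d = ε₀ dE/dt = (8.85×10^-12)(9.00×10^11) = 7.97 A/m².

7.97 A/m²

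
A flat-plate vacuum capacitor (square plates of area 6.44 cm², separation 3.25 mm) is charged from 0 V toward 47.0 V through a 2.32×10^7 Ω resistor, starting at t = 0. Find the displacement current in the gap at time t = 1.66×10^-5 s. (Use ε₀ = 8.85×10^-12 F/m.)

1.35×10^-6 A

C = ε₀A/d = (8.85×10^-12)(6.44×10^-4)/(3.25×10^-3) = 1.754×10^-12 F and τ = RC = 4.069×10^-5 s. I_d in the gap equals the RC charging current.
I_d(t) = (V₀/R) e^(−t/τ) = 2.026×10^-6 · e^(−0.4080) = 1.35×10^-6 A.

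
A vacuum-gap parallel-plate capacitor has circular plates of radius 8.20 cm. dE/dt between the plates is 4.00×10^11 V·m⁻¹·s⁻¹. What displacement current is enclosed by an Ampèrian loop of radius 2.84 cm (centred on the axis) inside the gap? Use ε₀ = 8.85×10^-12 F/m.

Total displacement current: I_d = ε₀(πR²)(dE/dt) = (8.85×10^-12)(0.02112)(4.00×10^11) = 0.07476 A.
The field is uniform, so I_d,enc = I_d (r/R)² = (0.07476)(2.84/8.20)² = 8.97×10^-3 A.

8.97×10^-3 A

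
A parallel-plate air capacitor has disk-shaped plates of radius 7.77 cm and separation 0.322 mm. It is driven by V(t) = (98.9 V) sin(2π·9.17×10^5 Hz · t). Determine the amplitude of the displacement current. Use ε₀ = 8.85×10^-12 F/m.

0.297 A

C = ε₀A/d = (8.85×10^-12)(0.01897)/(3.22×10^-4) = 5.214×10^-10 F; ω = 2πf = 5.762×10^6 rad/s.
I_d = C dV/dt, so |I_d|_max = C V₀ ω = (5.214×10^-10)(98.9)(5.762×10^6) = 0.297 A.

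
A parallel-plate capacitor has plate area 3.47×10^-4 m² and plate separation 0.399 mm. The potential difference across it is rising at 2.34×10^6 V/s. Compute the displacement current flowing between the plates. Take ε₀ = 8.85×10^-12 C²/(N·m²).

E = V/d so dE/dt = (dV/dt)/d = 5.865×10^9 V/(m·s), and I_d = ε₀ A dE/dt = (8.85×10^-12)(3.47×10^-4)(5.865×10^9) = 1.80×10^-5 A.

1.80×10^-5 A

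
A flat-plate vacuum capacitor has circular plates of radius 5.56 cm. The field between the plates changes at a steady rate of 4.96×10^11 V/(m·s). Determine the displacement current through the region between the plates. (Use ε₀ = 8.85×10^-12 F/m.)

0.0426 A

I_d = ε₀ A (dE/dt) = (8.85×10^-12)(9.712×10^-3 m²)(4.96×10^11) = 0.0426 A.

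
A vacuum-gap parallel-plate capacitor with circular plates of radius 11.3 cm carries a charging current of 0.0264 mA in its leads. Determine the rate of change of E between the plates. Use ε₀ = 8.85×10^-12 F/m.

7.44×10^7 V/(m·s)

The displacement current between the plates equals the conduction current, I_d = 0.0264 mA.
Since I_d = ε₀ A dE/dt, dE/dt = I_d/(ε₀A) = (2.64×10^-5)/((8.85×10^-12)(0.04011)) = 7.44×10^7 V/(m·s).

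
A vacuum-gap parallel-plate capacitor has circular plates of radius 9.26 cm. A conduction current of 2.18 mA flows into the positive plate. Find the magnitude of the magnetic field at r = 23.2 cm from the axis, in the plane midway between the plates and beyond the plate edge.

1.88×10^-9 T

By continuity the displacement current in the gap matches the conduction current: I_d = 2.18×10^-3 A.
For r ≥ R the full I_d is enclosed: B = μ₀ I_d/(2πr) = (4π×10^-7)(2.18×10^-3)/(2π·0.232) = 1.88×10^-9 T.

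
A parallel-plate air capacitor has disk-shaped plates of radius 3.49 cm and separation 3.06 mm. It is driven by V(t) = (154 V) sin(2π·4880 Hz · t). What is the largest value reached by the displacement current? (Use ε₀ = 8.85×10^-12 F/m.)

5.23×10^-5 A

The displacement current equals the conduction current C dV/dt, which peaks at C V₀ ω.
With C = ε₀A/d = (8.85×10^-12)(3.826×10^-3)/(3.06×10^-3) = 1.107×10^-11 F and ω = 2πf = 3.066×10^4 rad/s, I_d,max = (1.107×10^-11)(154)(3.066×10^4) = 5.23×10^-5 A.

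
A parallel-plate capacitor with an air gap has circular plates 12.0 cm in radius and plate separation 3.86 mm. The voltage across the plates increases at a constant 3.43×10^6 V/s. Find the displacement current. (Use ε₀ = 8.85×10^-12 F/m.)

The displacement current equals the charging current C dV/dt. With C = ε₀A/d = (8.85×10^-12)(0.04524)/(3.86×10^-3) = 1.037×10^-10 F, I_d = (1.037×10^-10)(3.43×10^6) = 3.56×10^-4 A.

3.56×10^-4 A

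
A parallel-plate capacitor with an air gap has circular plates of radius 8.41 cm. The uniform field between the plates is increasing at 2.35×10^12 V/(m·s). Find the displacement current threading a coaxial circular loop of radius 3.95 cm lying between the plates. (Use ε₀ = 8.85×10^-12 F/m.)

Total displacement current: I_d = ε₀(πR²)(dE/dt) = (8.85×10^-12)(0.02222)(2.35×10^12) = 0.4621 A.
Since J_d is uniform, the enclosed fraction is (r/R)² = 0.2206, giving I_d,enc = 0.102 A.

0.102 A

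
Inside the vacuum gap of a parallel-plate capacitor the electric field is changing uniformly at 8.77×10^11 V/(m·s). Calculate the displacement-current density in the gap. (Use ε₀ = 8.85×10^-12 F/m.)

The displacement-current density is ε₀ ∂E/∂t = (8.85×10^-12)(8.77×10^11) = 7.76 A/m².

7.76 A/m²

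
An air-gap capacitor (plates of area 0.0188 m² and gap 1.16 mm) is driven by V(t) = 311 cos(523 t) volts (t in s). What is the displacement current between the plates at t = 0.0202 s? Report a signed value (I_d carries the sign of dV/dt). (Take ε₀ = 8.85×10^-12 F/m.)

dV/dt = (311)(523)·−sin(10.5646) = 1.478×10^5 V/s.
I_d = C dV/dt with C = ε₀A/d = (8.85×10^-12)(0.0188)/(1.16×10^-3) = 1.434×10^-10 F, so I_d = (1.434×10^-10)(1.478×10^5) = 2.12×10^-5 A.

2.12×10^-5 A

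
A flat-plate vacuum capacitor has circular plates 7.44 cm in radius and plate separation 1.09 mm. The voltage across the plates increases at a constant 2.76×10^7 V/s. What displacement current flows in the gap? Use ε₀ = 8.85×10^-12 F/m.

C = ε₀A/d = (8.85×10^-12)(0.01739)/(1.09×10^-3) = 1.412×10^-10 F.
I_d = C dV/dt = (1.412×10^-10)(2.76×10^7) = 3.90×10^-3 A.

3.90×10^-3 A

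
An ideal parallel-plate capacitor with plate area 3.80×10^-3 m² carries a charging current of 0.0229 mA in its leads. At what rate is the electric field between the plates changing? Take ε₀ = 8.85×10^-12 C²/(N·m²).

By continuity, I_d in the gap equals the 0.0229 mA flowing in the wire.
Then dE/dt = I_d/(ε₀A) = 6.81×10^8 V/(m·s).

6.81×10^8 V/(m·s)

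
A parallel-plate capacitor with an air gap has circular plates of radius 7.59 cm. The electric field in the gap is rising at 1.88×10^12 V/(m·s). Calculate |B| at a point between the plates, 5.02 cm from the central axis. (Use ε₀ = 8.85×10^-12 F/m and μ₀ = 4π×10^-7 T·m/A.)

Through the whole plate area (πR² = 0.01810 m²), I_d = ε₀ πR² dE/dt = 0.3011 A.
An Ampèrian loop of radius r encloses a fraction (r/R)² of I_d. Then B·2πr = μ₀ I_d (r/R)², giving B = μ₀ I_d r/(2πR²) = 5.25×10^-7 T.

5.25×10^-7 T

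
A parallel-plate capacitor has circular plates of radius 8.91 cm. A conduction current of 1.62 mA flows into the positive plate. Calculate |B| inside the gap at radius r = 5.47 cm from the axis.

By continuity the displacement current in the gap matches the conduction current: I_d = 1.62×10^-3 A.
For r < R the Ampère–Maxwell law gives B(2πr) = μ₀ I_d (r²/R²), so B = μ₀ I_d r/(2πR²) = (4π×10^-7)(1.62×10^-3)(0.0547)/(2π·0.0891²) = 2.23×10^-9 T.

2.23×10^-9 T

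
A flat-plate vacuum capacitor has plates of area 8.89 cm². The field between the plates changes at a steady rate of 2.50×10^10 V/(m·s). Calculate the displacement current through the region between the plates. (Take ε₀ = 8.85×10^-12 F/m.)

1.97×10^-4 A

I_d = ε₀ A (dE/dt) = (8.85×10^-12)(8.89×10^-4 m²)(2.50×10^10) = 1.97×10^-4 A.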